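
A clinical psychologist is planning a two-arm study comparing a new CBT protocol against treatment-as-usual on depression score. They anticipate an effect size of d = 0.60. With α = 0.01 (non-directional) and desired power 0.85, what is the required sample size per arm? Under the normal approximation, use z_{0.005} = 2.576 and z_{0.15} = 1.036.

n = 73 per group

For two independent groups with equal n: n = 2·((z_{α/2} + z_β) / d)².
z_{α/2} + z_β = 2.576 + 1.036 = 3.612.
n = 2 × (3.612 / 0.60)² = 2 × 6.020² = 2 × 36.24 = 72.5.
Round up to the next whole participant.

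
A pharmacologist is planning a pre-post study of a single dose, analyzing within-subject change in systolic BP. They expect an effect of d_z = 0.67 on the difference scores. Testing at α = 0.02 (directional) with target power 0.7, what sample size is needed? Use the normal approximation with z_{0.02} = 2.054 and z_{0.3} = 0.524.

For a paired (one-sample on differences) test: n = ((z_{α} + z_β) / d)².
z_{α} + z_β = 2.054 + 0.524 = 2.578.
n = (2.578 / 0.67)² = 3.848² = 14.81.
Round up.

n = 15 pairs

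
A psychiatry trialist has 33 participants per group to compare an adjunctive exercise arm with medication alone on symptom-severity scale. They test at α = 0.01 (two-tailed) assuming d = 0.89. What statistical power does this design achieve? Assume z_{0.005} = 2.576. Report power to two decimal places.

For two equal groups, power = Φ(d·√(n/2) − z_{α/2}).
d·√(n/2) = 0.89 × √(33/2) = 0.89 × 4.062 = 3.615.
z_β = 3.615 − 2.576 = 1.039.
Power = Φ(1.039) = 0.851.

power ≈ 0.85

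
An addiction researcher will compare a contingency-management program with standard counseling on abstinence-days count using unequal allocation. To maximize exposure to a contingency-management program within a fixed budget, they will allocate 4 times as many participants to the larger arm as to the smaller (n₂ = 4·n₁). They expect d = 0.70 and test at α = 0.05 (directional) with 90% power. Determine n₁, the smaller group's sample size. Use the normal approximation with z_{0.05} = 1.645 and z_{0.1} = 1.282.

With allocation ratio k = n₂/n₁ = 4, Var(x̄₁−x̄₂) = σ²(1/n₁ + 1/(k·n₁)) = σ²·(k+1)/(k·n₁).
So n₁ = (1 + 1/k)·((z_{α} + z_β)/d)² = 1.250 × (2.927/0.70)².
n₁ = 1.250 × 17.48 = 21.9.
Round up: n₁ = 22, giving n₂ = 4 × 22 = 88.

n₁ = 22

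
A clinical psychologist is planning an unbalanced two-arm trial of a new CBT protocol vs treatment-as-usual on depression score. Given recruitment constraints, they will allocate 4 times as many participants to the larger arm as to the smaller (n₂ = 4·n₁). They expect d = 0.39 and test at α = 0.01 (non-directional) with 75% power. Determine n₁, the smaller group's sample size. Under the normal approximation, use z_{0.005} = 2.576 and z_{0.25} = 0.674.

n₁ = 87

With allocation ratio k = n₂/n₁ = 4, Var(x̄₁−x̄₂) = σ²(1/n₁ + 1/(k·n₁)) = σ²·(k+1)/(k·n₁).
So n₁ = (1 + 1/k)·((z_{α/2} + z_β)/d)² = 1.250 × (3.250/0.39)².
n₁ = 1.250 × 69.44 = 86.8.
Round up: n₁ = 87, giving n₂ = 4 × 87 = 348.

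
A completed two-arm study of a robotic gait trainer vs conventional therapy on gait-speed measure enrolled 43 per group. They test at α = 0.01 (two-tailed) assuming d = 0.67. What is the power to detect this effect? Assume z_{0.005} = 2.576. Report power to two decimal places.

For two equal groups, power = Φ(d·√(n/2) − z_{α/2}).
d·√(n/2) = 0.67 × √(43/2) = 0.67 × 4.637 = 3.107.
z_β = 3.107 − 2.576 = 0.531.
Power = Φ(0.531) = 0.702.

power ≈ 0.70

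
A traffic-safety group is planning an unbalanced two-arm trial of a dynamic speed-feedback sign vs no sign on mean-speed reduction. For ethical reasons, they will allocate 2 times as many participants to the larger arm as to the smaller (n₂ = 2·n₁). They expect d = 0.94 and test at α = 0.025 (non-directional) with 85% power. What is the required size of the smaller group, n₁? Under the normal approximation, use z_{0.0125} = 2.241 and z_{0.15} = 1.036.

n₁ = 19

With allocation ratio k = n₂/n₁ = 2, Var(x̄₁−x̄₂) = σ²(1/n₁ + 1/(k·n₁)) = σ²·(k+1)/(k·n₁).
So n₁ = (1 + 1/k)·((z_{α/2} + z_β)/d)² = 1.500 × (3.277/0.94)².
n₁ = 1.500 × 12.15 = 18.2.
Round up: n₁ = 19, giving n₂ = 2 × 19 = 38.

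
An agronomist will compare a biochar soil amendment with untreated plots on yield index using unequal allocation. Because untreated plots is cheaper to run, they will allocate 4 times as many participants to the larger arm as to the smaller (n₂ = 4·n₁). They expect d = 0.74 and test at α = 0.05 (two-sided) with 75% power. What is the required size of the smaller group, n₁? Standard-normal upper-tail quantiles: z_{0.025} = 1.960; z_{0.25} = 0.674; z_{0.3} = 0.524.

n₁ = 16

With allocation ratio k = n₂/n₁ = 4, Var(x̄₁−x̄₂) = σ²(1/n₁ + 1/(k·n₁)) = σ²·(k+1)/(k·n₁).
So n₁ = (1 + 1/k)·((z_{α/2} + z_β)/d)² = 1.250 × (2.634/0.74)².
n₁ = 1.250 × 12.67 = 15.8.
Round up: n₁ = 16, giving n₂ = 4 × 16 = 64.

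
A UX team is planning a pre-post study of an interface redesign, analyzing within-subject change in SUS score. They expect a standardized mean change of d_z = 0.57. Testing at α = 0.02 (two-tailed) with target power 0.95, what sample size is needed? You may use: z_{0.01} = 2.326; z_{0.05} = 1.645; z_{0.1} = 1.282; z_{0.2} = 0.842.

For a paired (one-sample on differences) test: n = ((z_{α/2} + z_β) / d)².
z_{α/2} + z_β = 2.326 + 1.645 = 3.971.
n = (3.971 / 0.57)² = 6.967² = 48.53.
Round up.

n = 49 pairs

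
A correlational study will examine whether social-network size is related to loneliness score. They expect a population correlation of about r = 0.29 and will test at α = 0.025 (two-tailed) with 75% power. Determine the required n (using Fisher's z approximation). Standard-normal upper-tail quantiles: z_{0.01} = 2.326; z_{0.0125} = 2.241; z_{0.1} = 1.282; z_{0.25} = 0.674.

n = 99

Fisher's z: C = ½·ln((1+r)/(1−r)) = ½·ln(1.8169) = 0.2986.
n = ((z_{α/2} + z_β)/C)² + 3.
(2.241 + 0.674) / 0.2986 = 2.915 / 0.2986 = 9.762.
n = 9.762² + 3 = 95.30 + 3 = 98.3.
Round up.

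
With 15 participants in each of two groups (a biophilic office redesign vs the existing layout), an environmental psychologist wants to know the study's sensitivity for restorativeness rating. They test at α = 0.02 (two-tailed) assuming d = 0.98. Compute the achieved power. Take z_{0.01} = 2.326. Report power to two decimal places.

For two equal groups, power = Φ(d·√(n/2) − z_{α/2}).
d·√(n/2) = 0.98 × √(15/2) = 0.98 × 2.739 = 2.684.
z_β = 2.684 − 2.326 = 0.358.
Power = Φ(0.358) = 0.640.

power ≈ 0.64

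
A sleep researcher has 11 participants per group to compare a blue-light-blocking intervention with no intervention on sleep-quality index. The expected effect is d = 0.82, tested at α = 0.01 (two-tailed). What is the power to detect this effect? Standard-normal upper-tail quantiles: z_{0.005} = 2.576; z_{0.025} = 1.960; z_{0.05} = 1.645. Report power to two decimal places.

For two equal groups, power = Φ(d·√(n/2) − z_{α/2}).
d·√(n/2) = 0.82 × √(11/2) = 0.82 × 2.345 = 1.923.
z_β = 1.923 − 2.576 = -0.653.
Power = Φ(-0.653) = 0.257.

power ≈ 0.26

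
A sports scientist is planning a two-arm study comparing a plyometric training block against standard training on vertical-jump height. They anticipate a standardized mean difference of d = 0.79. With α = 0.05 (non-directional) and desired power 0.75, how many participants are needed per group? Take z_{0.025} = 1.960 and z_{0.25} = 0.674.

For two independent groups with equal n: n = 2·((z_{α/2} + z_β) / d)².
z_{α/2} + z_β = 1.960 + 0.674 = 2.634.
n = 2 × (2.634 / 0.79)² = 2 × 3.334² = 2 × 11.12 = 22.2.
Round up to the next whole participant.

n = 23 per group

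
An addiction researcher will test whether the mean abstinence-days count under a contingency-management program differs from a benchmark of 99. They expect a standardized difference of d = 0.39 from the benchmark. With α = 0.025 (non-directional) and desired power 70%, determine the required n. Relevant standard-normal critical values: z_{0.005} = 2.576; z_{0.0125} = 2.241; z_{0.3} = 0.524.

For a one-sample test: n = ((z_{α/2} + z_β) / d)².
z_{α/2} + z_β = 2.241 + 0.524 = 2.765.
n = (2.765 / 0.39)² = 7.090² = 50.26.
Round up.

n = 51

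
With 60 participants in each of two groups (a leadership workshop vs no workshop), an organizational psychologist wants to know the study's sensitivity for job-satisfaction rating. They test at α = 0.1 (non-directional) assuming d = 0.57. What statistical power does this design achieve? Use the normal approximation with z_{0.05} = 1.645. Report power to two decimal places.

For two equal groups, power = Φ(d·√(n/2) − z_{α/2}).
d·√(n/2) = 0.57 × √(60/2) = 0.57 × 5.477 = 3.122.
z_β = 3.122 − 1.645 = 1.477.
Power = Φ(1.477) = 0.930.

power ≈ 0.93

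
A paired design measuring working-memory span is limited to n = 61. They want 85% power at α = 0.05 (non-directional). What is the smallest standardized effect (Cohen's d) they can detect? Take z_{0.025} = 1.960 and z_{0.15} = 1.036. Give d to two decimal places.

For a single sample (or paired design) of n = 61: d_min = (z_{α/2} + z_β)/√n.
z-sum = 1.960 + 1.036 = 2.996.
d_min = 2.996 / √61 = 2.996 / 7.810 = 0.384.

d_min ≈ 0.38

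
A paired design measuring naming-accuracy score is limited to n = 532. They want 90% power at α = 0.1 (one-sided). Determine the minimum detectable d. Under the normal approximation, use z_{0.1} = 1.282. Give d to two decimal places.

For a single sample (or paired design) of n = 532: d_min = (z_{α} + z_β)/√n.
z-sum = 1.282 + 1.282 = 2.564.
d_min = 2.564 / √532 = 2.564 / 23.065 = 0.111.

d_min ≈ 0.11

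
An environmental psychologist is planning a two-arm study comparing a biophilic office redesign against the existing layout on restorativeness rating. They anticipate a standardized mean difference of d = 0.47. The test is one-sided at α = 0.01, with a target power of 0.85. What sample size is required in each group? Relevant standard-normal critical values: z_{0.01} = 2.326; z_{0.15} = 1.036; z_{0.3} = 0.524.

n = 103 per group

For two independent groups with equal n: n = 2·((z_{α} + z_β) / d)².
z_{α} + z_β = 2.326 + 1.036 = 3.362.
n = 2 × (3.362 / 0.47)² = 2 × 7.153² = 2 × 51.17 = 102.3.
Round up to the next whole participant.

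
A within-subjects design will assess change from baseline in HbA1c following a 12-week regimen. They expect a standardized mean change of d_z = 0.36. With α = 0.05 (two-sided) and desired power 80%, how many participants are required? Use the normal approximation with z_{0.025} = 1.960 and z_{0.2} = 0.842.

For a paired (one-sample on differences) test: n = ((z_{α/2} + z_β) / d)².
z_{α/2} + z_β = 1.960 + 0.842 = 2.802.
n = (2.802 / 0.36)² = 7.783² = 60.58.
Round up.

n = 61 pairs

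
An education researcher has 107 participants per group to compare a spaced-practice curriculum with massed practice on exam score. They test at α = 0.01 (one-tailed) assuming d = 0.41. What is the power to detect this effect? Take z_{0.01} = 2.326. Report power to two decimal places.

For two equal groups, power = Φ(d·√(n/2) − z_{α}).
d·√(n/2) = 0.41 × √(107/2) = 0.41 × 7.314 = 2.999.
z_β = 2.999 − 2.326 = 0.673.
Power = Φ(0.673) = 0.749.

power ≈ 0.75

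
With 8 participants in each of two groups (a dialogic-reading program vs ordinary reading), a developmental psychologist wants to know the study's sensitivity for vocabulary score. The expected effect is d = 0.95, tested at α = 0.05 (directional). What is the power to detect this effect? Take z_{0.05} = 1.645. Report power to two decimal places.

For two equal groups, power = Φ(d·√(n/2) − z_{α}).
d·√(n/2) = 0.95 × √(8/2) = 0.95 × 2.000 = 1.900.
z_β = 1.900 − 1.645 = 0.255.
Power = Φ(0.255) = 0.601.

power ≈ 0.60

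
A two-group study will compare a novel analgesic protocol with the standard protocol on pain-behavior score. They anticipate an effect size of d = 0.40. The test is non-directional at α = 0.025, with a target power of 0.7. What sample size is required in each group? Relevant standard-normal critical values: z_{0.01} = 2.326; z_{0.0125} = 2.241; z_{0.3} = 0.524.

n = 96 per group

For two independent groups with equal n: n = 2·((z_{α/2} + z_β) / d)².
z_{α/2} + z_β = 2.241 + 0.524 = 2.765.
n = 2 × (2.765 / 0.40)² = 2 × 6.912² = 2 × 47.78 = 95.6.
Round up to the next whole participant.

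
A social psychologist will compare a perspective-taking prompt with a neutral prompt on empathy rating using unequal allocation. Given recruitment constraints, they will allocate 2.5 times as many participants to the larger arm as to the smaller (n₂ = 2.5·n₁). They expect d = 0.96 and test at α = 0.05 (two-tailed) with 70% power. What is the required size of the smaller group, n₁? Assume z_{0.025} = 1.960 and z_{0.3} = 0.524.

With allocation ratio k = n₂/n₁ = 2.5, Var(x̄₁−x̄₂) = σ²(1/n₁ + 1/(k·n₁)) = σ²·(k+1)/(k·n₁).
So n₁ = (1 + 1/k)·((z_{α/2} + z_β)/d)² = 1.400 × (2.484/0.96)².
n₁ = 1.400 × 6.70 = 9.4.
Round up: n₁ = 10, giving n₂ = 2.5 × 10 = 25.

n₁ = 10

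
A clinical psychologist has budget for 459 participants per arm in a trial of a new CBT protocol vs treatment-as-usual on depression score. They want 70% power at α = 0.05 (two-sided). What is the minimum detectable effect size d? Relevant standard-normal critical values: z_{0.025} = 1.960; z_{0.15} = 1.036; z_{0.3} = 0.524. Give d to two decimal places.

For two independent groups of n = 459 each: d_min = (z_{α/2} + z_β)·√(2/n).
z-sum = 1.960 + 0.524 = 2.484.
d_min = 2.484 × √(2/459) = 2.484 × 0.0660 = 0.164.

d_min ≈ 0.16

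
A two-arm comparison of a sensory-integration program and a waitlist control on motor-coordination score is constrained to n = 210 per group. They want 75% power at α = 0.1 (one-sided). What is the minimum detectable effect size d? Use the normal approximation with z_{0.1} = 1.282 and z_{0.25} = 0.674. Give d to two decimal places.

d_min ≈ 0.19

For two independent groups of n = 210 each: d_min = (z_{α} + z_β)·√(2/n).
z-sum = 1.282 + 0.674 = 1.956.
d_min = 1.956 × √(2/210) = 1.956 × 0.0976 = 0.191.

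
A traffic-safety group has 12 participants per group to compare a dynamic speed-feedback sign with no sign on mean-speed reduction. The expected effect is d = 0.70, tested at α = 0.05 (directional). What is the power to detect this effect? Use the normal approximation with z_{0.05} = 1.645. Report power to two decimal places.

For two equal groups, power = Φ(d·√(n/2) − z_{α}).
d·√(n/2) = 0.70 × √(12/2) = 0.70 × 2.449 = 1.715.
z_β = 1.715 − 1.645 = 0.070.
Power = Φ(0.070) = 0.528.

power ≈ 0.53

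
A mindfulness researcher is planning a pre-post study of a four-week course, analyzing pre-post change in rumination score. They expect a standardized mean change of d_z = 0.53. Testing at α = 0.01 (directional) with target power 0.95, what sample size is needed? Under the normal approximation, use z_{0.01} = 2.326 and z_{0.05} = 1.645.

n = 57 pairs

For a paired (one-sample on differences) test: n = ((z_{α} + z_β) / d)².
z_{α} + z_β = 2.326 + 1.645 = 3.971.
n = (3.971 / 0.53)² = 7.492² = 56.14.
Round up.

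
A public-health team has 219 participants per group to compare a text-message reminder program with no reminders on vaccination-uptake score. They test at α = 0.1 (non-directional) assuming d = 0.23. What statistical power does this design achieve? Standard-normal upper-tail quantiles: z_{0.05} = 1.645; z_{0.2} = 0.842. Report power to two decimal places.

For two equal groups, power = Φ(d·√(n/2) − z_{α/2}).
d·√(n/2) = 0.23 × √(219/2) = 0.23 × 10.464 = 2.407.
z_β = 2.407 − 1.645 = 0.762.
Power = Φ(0.762) = 0.777.

power ≈ 0.78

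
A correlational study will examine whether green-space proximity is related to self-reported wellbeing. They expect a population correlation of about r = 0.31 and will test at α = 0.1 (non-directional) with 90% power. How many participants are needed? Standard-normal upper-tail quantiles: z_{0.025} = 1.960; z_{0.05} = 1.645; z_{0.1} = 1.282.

n = 87

Fisher's z: C = ½·ln((1+r)/(1−r)) = ½·ln(1.8986) = 0.3205.
n = ((z_{α/2} + z_β)/C)² + 3.
(1.645 + 1.282) / 0.3205 = 2.927 / 0.3205 = 9.133.
n = 9.133² + 3 = 83.40 + 3 = 86.4.
Round up.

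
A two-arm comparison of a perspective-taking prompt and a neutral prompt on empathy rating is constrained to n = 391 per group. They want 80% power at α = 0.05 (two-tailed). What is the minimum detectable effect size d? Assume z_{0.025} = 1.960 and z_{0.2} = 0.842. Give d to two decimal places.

d_min ≈ 0.20

For two independent groups of n = 391 each: d_min = (z_{α/2} + z_β)·√(2/n).
z-sum = 1.960 + 0.842 = 2.802.
d_min = 2.802 × √(2/391) = 2.802 × 0.0715 = 0.200.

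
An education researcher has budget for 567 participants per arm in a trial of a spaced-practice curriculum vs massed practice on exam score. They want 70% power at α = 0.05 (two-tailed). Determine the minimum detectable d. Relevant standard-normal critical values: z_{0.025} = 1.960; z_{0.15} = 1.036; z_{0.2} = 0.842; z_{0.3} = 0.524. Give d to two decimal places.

d_min ≈ 0.15

For two independent groups of n = 567 each: d_min = (z_{α/2} + z_β)·√(2/n).
z-sum = 1.960 + 0.524 = 2.484.
d_min = 2.484 × √(2/567) = 2.484 × 0.0594 = 0.148.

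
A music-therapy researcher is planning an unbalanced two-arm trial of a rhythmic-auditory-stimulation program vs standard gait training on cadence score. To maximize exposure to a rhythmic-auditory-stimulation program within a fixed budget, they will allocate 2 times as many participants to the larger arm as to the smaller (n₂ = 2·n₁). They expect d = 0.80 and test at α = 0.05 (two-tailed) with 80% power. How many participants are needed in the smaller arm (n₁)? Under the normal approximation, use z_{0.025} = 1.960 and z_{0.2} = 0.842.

With allocation ratio k = n₂/n₁ = 2, Var(x̄₁−x̄₂) = σ²(1/n₁ + 1/(k·n₁)) = σ²·(k+1)/(k·n₁).
So n₁ = (1 + 1/k)·((z_{α/2} + z_β)/d)² = 1.500 × (2.802/0.80)².
n₁ = 1.500 × 12.27 = 18.4.
Round up: n₁ = 19, giving n₂ = 2 × 19 = 38.

n₁ = 19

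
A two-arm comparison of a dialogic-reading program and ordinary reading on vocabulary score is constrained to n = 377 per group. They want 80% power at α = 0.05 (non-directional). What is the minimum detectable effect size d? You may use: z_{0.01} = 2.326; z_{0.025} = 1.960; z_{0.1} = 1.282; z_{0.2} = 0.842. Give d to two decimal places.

d_min ≈ 0.20

For two independent groups of n = 377 each: d_min = (z_{α/2} + z_β)·√(2/n).
z-sum = 1.960 + 0.842 = 2.802.
d_min = 2.802 × √(2/377) = 2.802 × 0.0728 = 0.204.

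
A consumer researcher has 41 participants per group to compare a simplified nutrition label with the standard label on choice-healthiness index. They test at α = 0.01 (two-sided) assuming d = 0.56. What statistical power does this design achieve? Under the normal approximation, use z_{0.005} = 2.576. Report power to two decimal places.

power ≈ 0.48

For two equal groups, power = Φ(d·√(n/2) − z_{α/2}).
d·√(n/2) = 0.56 × √(41/2) = 0.56 × 4.528 = 2.536.
z_β = 2.536 − 2.576 = -0.040.
Power = Φ(-0.040) = 0.484.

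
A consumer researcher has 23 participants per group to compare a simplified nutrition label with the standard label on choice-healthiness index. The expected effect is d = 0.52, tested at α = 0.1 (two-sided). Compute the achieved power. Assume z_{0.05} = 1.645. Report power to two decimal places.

For two equal groups, power = Φ(d·√(n/2) − z_{α/2}).
d·√(n/2) = 0.52 × √(23/2) = 0.52 × 3.391 = 1.763.
z_β = 1.763 − 1.645 = 0.118.
Power = Φ(0.118) = 0.547.

power ≈ 0.55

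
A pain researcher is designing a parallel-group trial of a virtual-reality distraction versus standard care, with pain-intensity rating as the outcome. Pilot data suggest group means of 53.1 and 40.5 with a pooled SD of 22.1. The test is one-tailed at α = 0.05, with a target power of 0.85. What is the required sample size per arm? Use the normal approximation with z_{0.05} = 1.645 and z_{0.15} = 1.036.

Cohen's d = |M₁ − M₂| / SD_pooled = |53.1 − 40.5| / 22.1 = 12.6 / 22.1 = 0.570.
For two independent groups with equal n: n = 2·((z_{α} + z_β) / d)².
z_{α} + z_β = 1.645 + 1.036 = 2.681.
n = 2 × (2.681 / 0.570)² = 2 × 4.704² = 2 × 22.12 = 44.2.
Round up to the next whole participant.

n = 45 per group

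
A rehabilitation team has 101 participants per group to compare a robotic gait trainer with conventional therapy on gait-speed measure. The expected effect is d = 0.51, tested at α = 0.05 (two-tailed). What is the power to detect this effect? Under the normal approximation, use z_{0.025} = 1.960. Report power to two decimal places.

power ≈ 0.95

For two equal groups, power = Φ(d·√(n/2) − z_{α/2}).
d·√(n/2) = 0.51 × √(101/2) = 0.51 × 7.106 = 3.624.
z_β = 3.624 − 1.960 = 1.664.
Power = Φ(1.664) = 0.952.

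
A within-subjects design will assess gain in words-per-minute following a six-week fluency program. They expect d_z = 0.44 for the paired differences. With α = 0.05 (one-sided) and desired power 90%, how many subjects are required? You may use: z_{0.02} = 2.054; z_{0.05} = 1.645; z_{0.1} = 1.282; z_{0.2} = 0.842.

n = 45 pairs

For a paired (one-sample on differences) test: n = ((z_{α} + z_β) / d)².
z_{α} + z_β = 1.645 + 1.282 = 2.927.
n = (2.927 / 0.44)² = 6.652² = 44.25.
Round up.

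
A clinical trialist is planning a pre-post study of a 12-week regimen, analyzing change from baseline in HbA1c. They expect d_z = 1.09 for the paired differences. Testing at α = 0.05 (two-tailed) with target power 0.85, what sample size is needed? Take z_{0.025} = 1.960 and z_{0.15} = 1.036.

For a paired (one-sample on differences) test: n = ((z_{α/2} + z_β) / d)².
z_{α/2} + z_β = 1.960 + 1.036 = 2.996.
n = (2.996 / 1.09)² = 2.749² = 7.55.
Round up.

n = 8 pairs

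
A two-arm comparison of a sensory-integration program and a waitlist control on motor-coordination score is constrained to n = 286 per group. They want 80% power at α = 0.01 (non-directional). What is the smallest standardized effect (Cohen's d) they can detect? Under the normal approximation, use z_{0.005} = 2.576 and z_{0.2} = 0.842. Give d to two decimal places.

For two independent groups of n = 286 each: d_min = (z_{α/2} + z_β)·√(2/n).
z-sum = 2.576 + 0.842 = 3.418.
d_min = 3.418 × √(2/286) = 3.418 × 0.0836 = 0.286.

d_min ≈ 0.29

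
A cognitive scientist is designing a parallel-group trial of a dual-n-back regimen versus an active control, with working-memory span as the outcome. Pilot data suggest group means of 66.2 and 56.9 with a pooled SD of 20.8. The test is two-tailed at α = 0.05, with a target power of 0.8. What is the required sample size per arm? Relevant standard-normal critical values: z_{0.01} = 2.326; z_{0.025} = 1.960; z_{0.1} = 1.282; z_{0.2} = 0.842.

Cohen's d = |M₁ − M₂| / SD_pooled = |66.2 − 56.9| / 20.8 = 9.3 / 20.8 = 0.447.
For two independent groups with equal n: n = 2·((z_{α/2} + z_β) / d)².
z_{α/2} + z_β = 1.960 + 0.842 = 2.802.
n = 2 × (2.802 / 0.447)² = 2 × 6.268² = 2 × 39.29 = 78.6.
Round up to the next whole participant.

n = 79 per group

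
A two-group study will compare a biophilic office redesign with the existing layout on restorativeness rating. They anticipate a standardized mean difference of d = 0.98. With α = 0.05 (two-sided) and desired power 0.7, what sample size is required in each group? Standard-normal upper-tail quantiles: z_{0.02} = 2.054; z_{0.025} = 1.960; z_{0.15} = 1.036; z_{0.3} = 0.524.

n = 13 per group

For two independent groups with equal n: n = 2·((z_{α/2} + z_β) / d)².
z_{α/2} + z_β = 1.960 + 0.524 = 2.484.
n = 2 × (2.484 / 0.98)² = 2 × 2.535² = 2 × 6.42 = 12.8.
Round up to the next whole participant.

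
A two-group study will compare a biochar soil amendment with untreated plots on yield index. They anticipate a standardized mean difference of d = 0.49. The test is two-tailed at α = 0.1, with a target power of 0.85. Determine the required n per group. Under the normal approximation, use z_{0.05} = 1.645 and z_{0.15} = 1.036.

For two independent groups with equal n: n = 2·((z_{α/2} + z_β) / d)².
z_{α/2} + z_β = 1.645 + 1.036 = 2.681.
n = 2 × (2.681 / 0.49)² = 2 × 5.471² = 2 × 29.94 = 59.9.
Round up to the next whole participant.

n = 60 per group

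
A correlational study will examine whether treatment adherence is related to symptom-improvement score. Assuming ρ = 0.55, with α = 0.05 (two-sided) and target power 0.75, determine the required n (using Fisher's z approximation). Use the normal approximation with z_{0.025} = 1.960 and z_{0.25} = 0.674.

n = 22

Fisher's z: C = ½·ln((1+r)/(1−r)) = ½·ln(3.4444) = 0.6184.
n = ((z_{α/2} + z_β)/C)² + 3.
(1.960 + 0.674) / 0.6184 = 2.634 / 0.6184 = 4.259.
n = 4.259² + 3 = 18.14 + 3 = 21.1.
Round up.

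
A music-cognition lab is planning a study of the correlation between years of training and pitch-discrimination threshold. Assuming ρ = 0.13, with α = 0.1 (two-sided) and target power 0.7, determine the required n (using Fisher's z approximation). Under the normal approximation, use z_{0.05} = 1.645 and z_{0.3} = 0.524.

Fisher's z: C = ½·ln((1+r)/(1−r)) = ½·ln(1.2989) = 0.1307.
n = ((z_{α/2} + z_β)/C)² + 3.
(1.645 + 0.524) / 0.1307 = 2.169 / 0.1307 = 16.595.
n = 16.595² + 3 = 275.40 + 3 = 278.4.
Round up.

n = 279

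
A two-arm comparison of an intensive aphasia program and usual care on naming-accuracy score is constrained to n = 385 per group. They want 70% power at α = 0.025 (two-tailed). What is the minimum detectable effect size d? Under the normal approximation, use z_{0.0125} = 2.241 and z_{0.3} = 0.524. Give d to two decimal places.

d_min ≈ 0.20

For two independent groups of n = 385 each: d_min = (z_{α/2} + z_β)·√(2/n).
z-sum = 2.241 + 0.524 = 2.765.
d_min = 2.765 × √(2/385) = 2.765 × 0.0721 = 0.199.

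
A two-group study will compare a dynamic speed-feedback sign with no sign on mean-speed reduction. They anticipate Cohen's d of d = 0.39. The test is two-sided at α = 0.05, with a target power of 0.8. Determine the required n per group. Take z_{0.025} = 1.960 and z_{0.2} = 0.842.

For two independent groups with equal n: n = 2·((z_{α/2} + z_β) / d)².
z_{α/2} + z_β = 1.960 + 0.842 = 2.802.
n = 2 × (2.802 / 0.39)² = 2 × 7.185² = 2 × 51.62 = 103.2.
Round up to the next whole participant.

n = 104 per group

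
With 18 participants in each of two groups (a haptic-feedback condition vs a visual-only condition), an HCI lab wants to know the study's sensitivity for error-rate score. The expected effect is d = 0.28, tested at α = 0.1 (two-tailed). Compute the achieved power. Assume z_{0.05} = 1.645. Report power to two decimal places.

For two equal groups, power = Φ(d·√(n/2) − z_{α/2}).
d·√(n/2) = 0.28 × √(18/2) = 0.28 × 3.000 = 0.840.
z_β = 0.840 − 1.645 = -0.805.
Power = Φ(-0.805) = 0.210.

power ≈ 0.21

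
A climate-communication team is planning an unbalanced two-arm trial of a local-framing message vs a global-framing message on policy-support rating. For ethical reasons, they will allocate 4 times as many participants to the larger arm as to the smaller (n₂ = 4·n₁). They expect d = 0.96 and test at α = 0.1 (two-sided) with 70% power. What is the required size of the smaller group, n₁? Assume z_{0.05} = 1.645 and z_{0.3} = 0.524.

With allocation ratio k = n₂/n₁ = 4, Var(x̄₁−x̄₂) = σ²(1/n₁ + 1/(k·n₁)) = σ²·(k+1)/(k·n₁).
So n₁ = (1 + 1/k)·((z_{α/2} + z_β)/d)² = 1.250 × (2.169/0.96)².
n₁ = 1.250 × 5.10 = 6.4.
Round up: n₁ = 7, giving n₂ = 4 × 7 = 28.

n₁ = 7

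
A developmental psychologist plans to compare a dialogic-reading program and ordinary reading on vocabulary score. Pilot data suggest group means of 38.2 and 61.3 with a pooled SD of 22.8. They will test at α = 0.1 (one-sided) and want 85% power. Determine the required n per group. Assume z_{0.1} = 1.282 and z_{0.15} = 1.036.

n = 11 per group

Cohen's d = |M₁ − M₂| / SD_pooled = |38.2 − 61.3| / 22.8 = 23.1 / 22.8 = 1.013.
For two independent groups with equal n: n = 2·((z_{α} + z_β) / d)².
z_{α} + z_β = 1.282 + 1.036 = 2.318.
n = 2 × (2.318 / 1.013)² = 2 × 2.288² = 2 × 5.24 = 10.5.
Round up to the next whole participant.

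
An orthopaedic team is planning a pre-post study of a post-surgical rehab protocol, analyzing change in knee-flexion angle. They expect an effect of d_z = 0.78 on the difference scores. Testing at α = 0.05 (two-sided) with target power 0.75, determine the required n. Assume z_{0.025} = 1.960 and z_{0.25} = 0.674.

n = 12 pairs

For a paired (one-sample on differences) test: n = ((z_{α/2} + z_β) / d)².
z_{α/2} + z_β = 1.960 + 0.674 = 2.634.
n = (2.634 / 0.78)² = 3.377² = 11.40.
Round up.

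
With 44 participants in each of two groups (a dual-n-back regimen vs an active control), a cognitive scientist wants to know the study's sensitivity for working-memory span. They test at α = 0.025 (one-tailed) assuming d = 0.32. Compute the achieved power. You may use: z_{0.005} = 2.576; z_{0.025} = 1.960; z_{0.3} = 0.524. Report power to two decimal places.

power ≈ 0.32

For two equal groups, power = Φ(d·√(n/2) − z_{α}).
d·√(n/2) = 0.32 × √(44/2) = 0.32 × 4.690 = 1.501.
z_β = 1.501 − 1.960 = -0.459.
Power = Φ(-0.459) = 0.323.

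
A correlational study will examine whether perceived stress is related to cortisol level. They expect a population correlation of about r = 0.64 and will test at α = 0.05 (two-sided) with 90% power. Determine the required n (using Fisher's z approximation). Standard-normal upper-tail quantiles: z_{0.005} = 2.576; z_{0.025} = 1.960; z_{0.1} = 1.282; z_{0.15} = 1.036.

Fisher's z: C = ½·ln((1+r)/(1−r)) = ½·ln(4.5556) = 0.7582.
n = ((z_{α/2} + z_β)/C)² + 3.
(1.960 + 1.282) / 0.7582 = 3.242 / 0.7582 = 4.276.
n = 4.276² + 3 = 18.28 + 3 = 21.3.
Round up.

n = 22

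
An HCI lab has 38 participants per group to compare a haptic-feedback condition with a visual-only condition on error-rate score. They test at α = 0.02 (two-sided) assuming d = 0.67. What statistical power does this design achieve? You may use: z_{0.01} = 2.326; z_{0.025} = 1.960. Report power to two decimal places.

For two equal groups, power = Φ(d·√(n/2) − z_{α/2}).
d·√(n/2) = 0.67 × √(38/2) = 0.67 × 4.359 = 2.920.
z_β = 2.920 − 2.326 = 0.594.
Power = Φ(0.594) = 0.724.

power ≈ 0.72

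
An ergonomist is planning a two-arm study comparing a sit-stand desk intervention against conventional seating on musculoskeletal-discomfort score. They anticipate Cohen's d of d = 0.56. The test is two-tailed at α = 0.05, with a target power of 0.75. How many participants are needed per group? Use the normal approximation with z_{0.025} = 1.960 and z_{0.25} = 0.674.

For two independent groups with equal n: n = 2·((z_{α/2} + z_β) / d)².
z_{α/2} + z_β = 1.960 + 0.674 = 2.634.
n = 2 × (2.634 / 0.56)² = 2 × 4.704² = 2 × 22.12 = 44.2.
Round up to the next whole participant.

n = 45 per group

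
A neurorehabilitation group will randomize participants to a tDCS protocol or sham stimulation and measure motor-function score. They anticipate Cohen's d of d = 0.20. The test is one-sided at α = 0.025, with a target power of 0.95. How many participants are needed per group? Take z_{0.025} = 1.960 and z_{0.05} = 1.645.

n = 650 per group

For two independent groups with equal n: n = 2·((z_{α} + z_β) / d)².
z_{α} + z_β = 1.960 + 1.645 = 3.605.
n = 2 × (3.605 / 0.20)² = 2 × 18.025² = 2 × 324.90 = 649.8.
Round up to the next whole participant.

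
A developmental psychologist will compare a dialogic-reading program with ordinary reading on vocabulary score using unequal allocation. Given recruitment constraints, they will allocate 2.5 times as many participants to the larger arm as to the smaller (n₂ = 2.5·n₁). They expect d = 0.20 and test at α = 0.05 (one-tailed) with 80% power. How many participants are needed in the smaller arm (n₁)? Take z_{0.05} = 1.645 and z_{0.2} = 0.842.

With allocation ratio k = n₂/n₁ = 2.5, Var(x̄₁−x̄₂) = σ²(1/n₁ + 1/(k·n₁)) = σ²·(k+1)/(k·n₁).
So n₁ = (1 + 1/k)·((z_{α} + z_β)/d)² = 1.400 × (2.487/0.20)².
n₁ = 1.400 × 154.63 = 216.5.
Round up: n₁ = 217, giving n₂ = ⌈2.5 × 217⌉ = ⌈542.5⌉ = 543.

n₁ = 217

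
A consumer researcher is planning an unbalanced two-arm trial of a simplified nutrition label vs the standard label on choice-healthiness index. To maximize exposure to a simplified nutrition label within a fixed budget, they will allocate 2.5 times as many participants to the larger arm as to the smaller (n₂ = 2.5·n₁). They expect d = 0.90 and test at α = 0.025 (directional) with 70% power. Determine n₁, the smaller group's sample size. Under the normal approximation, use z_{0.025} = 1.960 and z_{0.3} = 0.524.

With allocation ratio k = n₂/n₁ = 2.5, Var(x̄₁−x̄₂) = σ²(1/n₁ + 1/(k·n₁)) = σ²·(k+1)/(k·n₁).
So n₁ = (1 + 1/k)·((z_{α} + z_β)/d)² = 1.400 × (2.484/0.90)².
n₁ = 1.400 × 7.62 = 10.7.
Round up: n₁ = 11, giving n₂ = ⌈2.5 × 11⌉ = ⌈27.5⌉ = 28.

n₁ = 11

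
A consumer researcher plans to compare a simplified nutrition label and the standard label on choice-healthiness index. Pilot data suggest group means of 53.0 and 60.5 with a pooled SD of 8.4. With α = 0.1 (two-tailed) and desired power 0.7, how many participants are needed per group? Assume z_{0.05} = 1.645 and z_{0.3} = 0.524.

Cohen's d = |M₁ − M₂| / SD_pooled = |53.0 − 60.5| / 8.4 = 7.5 / 8.4 = 0.893.
For two independent groups with equal n: n = 2·((z_{α/2} + z_β) / d)².
z_{α/2} + z_β = 1.645 + 0.524 = 2.169.
n = 2 × (2.169 / 0.893)² = 2 × 2.429² = 2 × 5.90 = 11.8.
Round up to the next whole participant.

n = 12 per group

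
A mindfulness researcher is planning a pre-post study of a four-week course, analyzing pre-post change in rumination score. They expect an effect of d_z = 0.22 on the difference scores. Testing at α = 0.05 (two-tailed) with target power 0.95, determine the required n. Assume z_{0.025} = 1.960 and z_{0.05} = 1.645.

For a paired (one-sample on differences) test: n = ((z_{α/2} + z_β) / d)².
z_{α/2} + z_β = 1.960 + 1.645 = 3.605.
n = (3.605 / 0.22)² = 16.386² = 268.51.
Round up.

n = 269 pairs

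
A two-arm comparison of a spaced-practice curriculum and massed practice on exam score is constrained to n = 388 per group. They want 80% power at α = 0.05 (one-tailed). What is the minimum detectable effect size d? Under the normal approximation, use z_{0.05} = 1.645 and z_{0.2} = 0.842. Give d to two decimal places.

For two independent groups of n = 388 each: d_min = (z_{α} + z_β)·√(2/n).
z-sum = 1.645 + 0.842 = 2.487.
d_min = 2.487 × √(2/388) = 2.487 × 0.0718 = 0.179.

d_min ≈ 0.18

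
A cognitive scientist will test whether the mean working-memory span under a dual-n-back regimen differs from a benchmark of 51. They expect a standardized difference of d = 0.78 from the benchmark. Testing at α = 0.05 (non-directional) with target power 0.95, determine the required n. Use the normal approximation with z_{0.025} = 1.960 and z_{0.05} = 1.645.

For a one-sample test: n = ((z_{α/2} + z_β) / d)².
z_{α/2} + z_β = 1.960 + 1.645 = 3.605.
n = (3.605 / 0.78)² = 4.622² = 21.36.
Round up.

n = 22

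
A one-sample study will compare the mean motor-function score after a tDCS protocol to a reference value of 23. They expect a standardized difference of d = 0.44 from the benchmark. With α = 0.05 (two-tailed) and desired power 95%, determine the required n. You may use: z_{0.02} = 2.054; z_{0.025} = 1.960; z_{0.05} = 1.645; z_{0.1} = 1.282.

For a one-sample test: n = ((z_{α/2} + z_β) / d)².
z_{α/2} + z_β = 1.960 + 1.645 = 3.605.
n = (3.605 / 0.44)² = 8.193² = 67.13.
Round up.

n = 68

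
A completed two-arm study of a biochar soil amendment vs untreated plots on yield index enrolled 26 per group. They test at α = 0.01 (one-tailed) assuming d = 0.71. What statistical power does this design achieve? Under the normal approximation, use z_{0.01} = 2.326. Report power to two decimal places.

For two equal groups, power = Φ(d·√(n/2) − z_{α}).
d·√(n/2) = 0.71 × √(26/2) = 0.71 × 3.606 = 2.560.
z_β = 2.560 − 2.326 = 0.234.
Power = Φ(0.234) = 0.592.

power ≈ 0.59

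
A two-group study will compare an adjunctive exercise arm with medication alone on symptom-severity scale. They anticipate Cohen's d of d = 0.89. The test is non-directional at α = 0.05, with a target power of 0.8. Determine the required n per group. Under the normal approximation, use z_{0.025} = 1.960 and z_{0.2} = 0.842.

For two independent groups with equal n: n = 2·((z_{α/2} + z_β) / d)².
z_{α/2} + z_β = 1.960 + 0.842 = 2.802.
n = 2 × (2.802 / 0.89)² = 2 × 3.148² = 2 × 9.91 = 19.8.
Round up to the next whole participant.

n = 20 per group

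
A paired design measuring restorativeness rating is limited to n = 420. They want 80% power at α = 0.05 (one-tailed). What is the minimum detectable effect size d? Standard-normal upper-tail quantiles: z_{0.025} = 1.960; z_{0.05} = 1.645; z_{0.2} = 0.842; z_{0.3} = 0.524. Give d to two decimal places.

d_min ≈ 0.12

For a single sample (or paired design) of n = 420: d_min = (z_{α} + z_β)/√n.
z-sum = 1.645 + 0.842 = 2.487.
d_min = 2.487 / √420 = 2.487 / 20.494 = 0.121.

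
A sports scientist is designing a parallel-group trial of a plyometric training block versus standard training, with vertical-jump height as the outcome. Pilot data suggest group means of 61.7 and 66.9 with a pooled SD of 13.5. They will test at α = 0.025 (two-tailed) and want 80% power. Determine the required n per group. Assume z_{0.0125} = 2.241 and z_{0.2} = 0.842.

n = 129 per group

Cohen's d = |M₁ − M₂| / SD_pooled = |61.7 − 66.9| / 13.5 = 5.2 / 13.5 = 0.385.
For two independent groups with equal n: n = 2·((z_{α/2} + z_β) / d)².
z_{α/2} + z_β = 2.241 + 0.842 = 3.083.
n = 2 × (3.083 / 0.385)² = 2 × 8.008² = 2 × 64.12 = 128.2.
Round up to the next whole participant.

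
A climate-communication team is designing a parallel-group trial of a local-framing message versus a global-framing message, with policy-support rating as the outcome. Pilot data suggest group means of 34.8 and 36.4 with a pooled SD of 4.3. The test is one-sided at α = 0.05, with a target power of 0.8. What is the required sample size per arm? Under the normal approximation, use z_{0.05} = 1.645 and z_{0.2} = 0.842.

Cohen's d = |M₁ − M₂| / SD_pooled = |34.8 − 36.4| / 4.3 = 1.6 / 4.3 = 0.372.
For two independent groups with equal n: n = 2·((z_{α} + z_β) / d)².
z_{α} + z_β = 1.645 + 0.842 = 2.487.
n = 2 × (2.487 / 0.372)² = 2 × 6.685² = 2 × 44.70 = 89.4.
Round up to the next whole participant.

n = 90 per group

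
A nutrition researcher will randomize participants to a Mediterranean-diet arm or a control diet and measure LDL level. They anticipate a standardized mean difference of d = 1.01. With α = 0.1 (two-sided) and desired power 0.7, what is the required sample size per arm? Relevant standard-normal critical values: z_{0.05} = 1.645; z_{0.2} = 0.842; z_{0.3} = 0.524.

For two independent groups with equal n: n = 2·((z_{α/2} + z_β) / d)².
z_{α/2} + z_β = 1.645 + 0.524 = 2.169.
n = 2 × (2.169 / 1.01)² = 2 × 2.148² = 2 × 4.61 = 9.2.
Round up to the next whole participant.

n = 10 per group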